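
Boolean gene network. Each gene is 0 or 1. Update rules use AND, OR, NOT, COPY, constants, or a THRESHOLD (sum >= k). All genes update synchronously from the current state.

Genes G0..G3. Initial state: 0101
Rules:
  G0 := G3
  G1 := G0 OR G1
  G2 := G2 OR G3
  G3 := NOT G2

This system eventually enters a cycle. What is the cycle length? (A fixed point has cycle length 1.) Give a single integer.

Answer: 1

Derivation:
Step 0: 0101
Step 1: G0=G3=1 G1=G0|G1=0|1=1 G2=G2|G3=0|1=1 G3=NOT G2=NOT 0=1 -> 1111
Step 2: G0=G3=1 G1=G0|G1=1|1=1 G2=G2|G3=1|1=1 G3=NOT G2=NOT 1=0 -> 1110
Step 3: G0=G3=0 G1=G0|G1=1|1=1 G2=G2|G3=1|0=1 G3=NOT G2=NOT 1=0 -> 0110
Step 4: G0=G3=0 G1=G0|G1=0|1=1 G2=G2|G3=1|0=1 G3=NOT G2=NOT 1=0 -> 0110
State from step 4 equals state from step 3 -> cycle length 1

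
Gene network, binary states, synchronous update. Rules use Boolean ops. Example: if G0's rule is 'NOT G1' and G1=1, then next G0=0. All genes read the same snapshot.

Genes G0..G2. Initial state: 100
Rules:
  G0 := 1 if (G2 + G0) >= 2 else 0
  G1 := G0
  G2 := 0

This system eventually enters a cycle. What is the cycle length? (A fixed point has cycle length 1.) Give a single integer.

Answer: 1

Derivation:
Step 0: 100
Step 1: G0=(0+1>=2)=0 G1=G0=1 G2=0(const) -> 010
Step 2: G0=(0+0>=2)=0 G1=G0=0 G2=0(const) -> 000
Step 3: G0=(0+0>=2)=0 G1=G0=0 G2=0(const) -> 000
State from step 3 equals state from step 2 -> cycle length 1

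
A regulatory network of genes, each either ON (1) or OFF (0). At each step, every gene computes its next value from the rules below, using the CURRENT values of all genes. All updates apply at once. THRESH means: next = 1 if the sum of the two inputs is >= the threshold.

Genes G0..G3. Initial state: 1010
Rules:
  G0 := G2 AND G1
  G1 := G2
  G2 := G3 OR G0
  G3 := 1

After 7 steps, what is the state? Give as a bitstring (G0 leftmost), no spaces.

Step 1: G0=G2&G1=1&0=0 G1=G2=1 G2=G3|G0=0|1=1 G3=1(const) -> 0111
Step 2: G0=G2&G1=1&1=1 G1=G2=1 G2=G3|G0=1|0=1 G3=1(const) -> 1111
Step 3: G0=G2&G1=1&1=1 G1=G2=1 G2=G3|G0=1|1=1 G3=1(const) -> 1111
Step 4: G0=G2&G1=1&1=1 G1=G2=1 G2=G3|G0=1|1=1 G3=1(const) -> 1111
Step 5: G0=G2&G1=1&1=1 G1=G2=1 G2=G3|G0=1|1=1 G3=1(const) -> 1111
Step 6: G0=G2&G1=1&1=1 G1=G2=1 G2=G3|G0=1|1=1 G3=1(const) -> 1111
Step 7: G0=G2&G1=1&1=1 G1=G2=1 G2=G3|G0=1|1=1 G3=1(const) -> 1111

1111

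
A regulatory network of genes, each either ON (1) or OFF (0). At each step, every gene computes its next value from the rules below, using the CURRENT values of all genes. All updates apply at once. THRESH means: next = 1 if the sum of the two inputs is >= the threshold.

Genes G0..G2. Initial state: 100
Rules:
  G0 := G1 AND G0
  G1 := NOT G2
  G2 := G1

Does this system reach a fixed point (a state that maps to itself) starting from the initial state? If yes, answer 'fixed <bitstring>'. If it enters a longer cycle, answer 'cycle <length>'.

Answer: cycle 4

Derivation:
Step 0: 100
Step 1: G0=G1&G0=0&1=0 G1=NOT G2=NOT 0=1 G2=G1=0 -> 010
Step 2: G0=G1&G0=1&0=0 G1=NOT G2=NOT 0=1 G2=G1=1 -> 011
Step 3: G0=G1&G0=1&0=0 G1=NOT G2=NOT 1=0 G2=G1=1 -> 001
Step 4: G0=G1&G0=0&0=0 G1=NOT G2=NOT 1=0 G2=G1=0 -> 000
Step 5: G0=G1&G0=0&0=0 G1=NOT G2=NOT 0=1 G2=G1=0 -> 010
Cycle of length 4 starting at step 1 -> no fixed point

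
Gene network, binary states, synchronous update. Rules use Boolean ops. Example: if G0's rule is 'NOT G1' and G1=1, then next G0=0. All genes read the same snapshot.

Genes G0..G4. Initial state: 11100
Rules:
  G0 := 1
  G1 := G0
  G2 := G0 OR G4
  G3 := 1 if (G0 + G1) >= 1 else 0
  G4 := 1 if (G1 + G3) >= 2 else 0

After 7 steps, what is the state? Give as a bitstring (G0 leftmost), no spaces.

Step 1: G0=1(const) G1=G0=1 G2=G0|G4=1|0=1 G3=(1+1>=1)=1 G4=(1+0>=2)=0 -> 11110
Step 2: G0=1(const) G1=G0=1 G2=G0|G4=1|0=1 G3=(1+1>=1)=1 G4=(1+1>=2)=1 -> 11111
Step 3: G0=1(const) G1=G0=1 G2=G0|G4=1|1=1 G3=(1+1>=1)=1 G4=(1+1>=2)=1 -> 11111
Step 4: G0=1(const) G1=G0=1 G2=G0|G4=1|1=1 G3=(1+1>=1)=1 G4=(1+1>=2)=1 -> 11111
Step 5: G0=1(const) G1=G0=1 G2=G0|G4=1|1=1 G3=(1+1>=1)=1 G4=(1+1>=2)=1 -> 11111
Step 6: G0=1(const) G1=G0=1 G2=G0|G4=1|1=1 G3=(1+1>=1)=1 G4=(1+1>=2)=1 -> 11111
Step 7: G0=1(const) G1=G0=1 G2=G0|G4=1|1=1 G3=(1+1>=1)=1 G4=(1+1>=2)=1 -> 11111

11111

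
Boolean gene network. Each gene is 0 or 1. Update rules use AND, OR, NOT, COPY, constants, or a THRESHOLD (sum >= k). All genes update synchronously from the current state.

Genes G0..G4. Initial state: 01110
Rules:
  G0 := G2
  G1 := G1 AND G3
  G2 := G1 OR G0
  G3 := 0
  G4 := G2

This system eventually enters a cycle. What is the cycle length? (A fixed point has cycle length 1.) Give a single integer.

Answer: 1

Derivation:
Step 0: 01110
Step 1: G0=G2=1 G1=G1&G3=1&1=1 G2=G1|G0=1|0=1 G3=0(const) G4=G2=1 -> 11101
Step 2: G0=G2=1 G1=G1&G3=1&0=0 G2=G1|G0=1|1=1 G3=0(const) G4=G2=1 -> 10101
Step 3: G0=G2=1 G1=G1&G3=0&0=0 G2=G1|G0=0|1=1 G3=0(const) G4=G2=1 -> 10101
State from step 3 equals state from step 2 -> cycle length 1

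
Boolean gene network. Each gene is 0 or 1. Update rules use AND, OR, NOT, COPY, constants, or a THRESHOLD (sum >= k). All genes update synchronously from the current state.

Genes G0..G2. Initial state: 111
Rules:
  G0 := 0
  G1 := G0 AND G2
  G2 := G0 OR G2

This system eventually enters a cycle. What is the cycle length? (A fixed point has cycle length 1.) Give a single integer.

Answer: 1

Derivation:
Step 0: 111
Step 1: G0=0(const) G1=G0&G2=1&1=1 G2=G0|G2=1|1=1 -> 011
Step 2: G0=0(const) G1=G0&G2=0&1=0 G2=G0|G2=0|1=1 -> 001
Step 3: G0=0(const) G1=G0&G2=0&1=0 G2=G0|G2=0|1=1 -> 001
State from step 3 equals state from step 2 -> cycle length 1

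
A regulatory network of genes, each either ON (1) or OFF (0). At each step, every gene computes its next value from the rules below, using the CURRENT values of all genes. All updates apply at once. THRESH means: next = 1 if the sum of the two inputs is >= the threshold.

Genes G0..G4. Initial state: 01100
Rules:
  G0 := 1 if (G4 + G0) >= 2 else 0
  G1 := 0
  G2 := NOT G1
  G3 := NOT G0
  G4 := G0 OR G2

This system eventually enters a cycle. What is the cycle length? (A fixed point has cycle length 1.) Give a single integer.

Answer: 1

Derivation:
Step 0: 01100
Step 1: G0=(0+0>=2)=0 G1=0(const) G2=NOT G1=NOT 1=0 G3=NOT G0=NOT 0=1 G4=G0|G2=0|1=1 -> 00011
Step 2: G0=(1+0>=2)=0 G1=0(const) G2=NOT G1=NOT 0=1 G3=NOT G0=NOT 0=1 G4=G0|G2=0|0=0 -> 00110
Step 3: G0=(0+0>=2)=0 G1=0(const) G2=NOT G1=NOT 0=1 G3=NOT G0=NOT 0=1 G4=G0|G2=0|1=1 -> 00111
Step 4: G0=(1+0>=2)=0 G1=0(const) G2=NOT G1=NOT 0=1 G3=NOT G0=NOT 0=1 G4=G0|G2=0|1=1 -> 00111
State from step 4 equals state from step 3 -> cycle length 1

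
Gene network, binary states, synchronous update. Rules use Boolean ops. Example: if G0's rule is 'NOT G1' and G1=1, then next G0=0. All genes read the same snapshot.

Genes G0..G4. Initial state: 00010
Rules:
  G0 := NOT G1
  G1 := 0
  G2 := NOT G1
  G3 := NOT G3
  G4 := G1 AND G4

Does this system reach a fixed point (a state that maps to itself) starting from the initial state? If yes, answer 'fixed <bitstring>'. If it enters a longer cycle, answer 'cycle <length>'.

Step 0: 00010
Step 1: G0=NOT G1=NOT 0=1 G1=0(const) G2=NOT G1=NOT 0=1 G3=NOT G3=NOT 1=0 G4=G1&G4=0&0=0 -> 10100
Step 2: G0=NOT G1=NOT 0=1 G1=0(const) G2=NOT G1=NOT 0=1 G3=NOT G3=NOT 0=1 G4=G1&G4=0&0=0 -> 10110
Step 3: G0=NOT G1=NOT 0=1 G1=0(const) G2=NOT G1=NOT 0=1 G3=NOT G3=NOT 1=0 G4=G1&G4=0&0=0 -> 10100
Cycle of length 2 starting at step 1 -> no fixed point

Answer: cycle 2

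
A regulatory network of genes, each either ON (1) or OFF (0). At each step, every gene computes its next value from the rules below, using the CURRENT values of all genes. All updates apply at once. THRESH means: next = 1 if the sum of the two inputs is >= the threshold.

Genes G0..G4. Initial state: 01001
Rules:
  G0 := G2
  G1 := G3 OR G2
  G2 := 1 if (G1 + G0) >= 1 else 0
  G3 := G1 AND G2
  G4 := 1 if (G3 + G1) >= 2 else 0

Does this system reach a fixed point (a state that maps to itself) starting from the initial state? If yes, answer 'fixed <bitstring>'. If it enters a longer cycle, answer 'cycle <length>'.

Step 0: 01001
Step 1: G0=G2=0 G1=G3|G2=0|0=0 G2=(1+0>=1)=1 G3=G1&G2=1&0=0 G4=(0+1>=2)=0 -> 00100
Step 2: G0=G2=1 G1=G3|G2=0|1=1 G2=(0+0>=1)=0 G3=G1&G2=0&1=0 G4=(0+0>=2)=0 -> 11000
Step 3: G0=G2=0 G1=G3|G2=0|0=0 G2=(1+1>=1)=1 G3=G1&G2=1&0=0 G4=(0+1>=2)=0 -> 00100
Cycle of length 2 starting at step 1 -> no fixed point

Answer: cycle 2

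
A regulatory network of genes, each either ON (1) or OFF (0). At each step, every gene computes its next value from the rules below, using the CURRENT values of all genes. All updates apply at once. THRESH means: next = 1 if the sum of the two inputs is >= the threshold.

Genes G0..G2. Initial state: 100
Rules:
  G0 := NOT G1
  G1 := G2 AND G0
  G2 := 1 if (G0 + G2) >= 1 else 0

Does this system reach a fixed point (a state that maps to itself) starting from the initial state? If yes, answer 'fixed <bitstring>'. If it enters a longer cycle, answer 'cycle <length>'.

Step 0: 100
Step 1: G0=NOT G1=NOT 0=1 G1=G2&G0=0&1=0 G2=(1+0>=1)=1 -> 101
Step 2: G0=NOT G1=NOT 0=1 G1=G2&G0=1&1=1 G2=(1+1>=1)=1 -> 111
Step 3: G0=NOT G1=NOT 1=0 G1=G2&G0=1&1=1 G2=(1+1>=1)=1 -> 011
Step 4: G0=NOT G1=NOT 1=0 G1=G2&G0=1&0=0 G2=(0+1>=1)=1 -> 001
Step 5: G0=NOT G1=NOT 0=1 G1=G2&G0=1&0=0 G2=(0+1>=1)=1 -> 101
Cycle of length 4 starting at step 1 -> no fixed point

Answer: cycle 4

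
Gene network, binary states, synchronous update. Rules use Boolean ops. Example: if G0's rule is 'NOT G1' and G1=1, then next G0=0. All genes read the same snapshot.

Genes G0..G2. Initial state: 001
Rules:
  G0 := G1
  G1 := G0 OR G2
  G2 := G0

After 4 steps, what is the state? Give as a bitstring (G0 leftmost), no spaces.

Step 1: G0=G1=0 G1=G0|G2=0|1=1 G2=G0=0 -> 010
Step 2: G0=G1=1 G1=G0|G2=0|0=0 G2=G0=0 -> 100
Step 3: G0=G1=0 G1=G0|G2=1|0=1 G2=G0=1 -> 011
Step 4: G0=G1=1 G1=G0|G2=0|1=1 G2=G0=0 -> 110

110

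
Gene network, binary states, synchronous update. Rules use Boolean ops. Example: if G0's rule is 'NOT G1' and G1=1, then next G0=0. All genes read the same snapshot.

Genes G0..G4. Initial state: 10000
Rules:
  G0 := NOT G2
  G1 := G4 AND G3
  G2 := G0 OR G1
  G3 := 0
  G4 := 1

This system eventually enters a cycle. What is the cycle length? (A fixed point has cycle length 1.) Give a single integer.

Step 0: 10000
Step 1: G0=NOT G2=NOT 0=1 G1=G4&G3=0&0=0 G2=G0|G1=1|0=1 G3=0(const) G4=1(const) -> 10101
Step 2: G0=NOT G2=NOT 1=0 G1=G4&G3=1&0=0 G2=G0|G1=1|0=1 G3=0(const) G4=1(const) -> 00101
Step 3: G0=NOT G2=NOT 1=0 G1=G4&G3=1&0=0 G2=G0|G1=0|0=0 G3=0(const) G4=1(const) -> 00001
Step 4: G0=NOT G2=NOT 0=1 G1=G4&G3=1&0=0 G2=G0|G1=0|0=0 G3=0(const) G4=1(const) -> 10001
Step 5: G0=NOT G2=NOT 0=1 G1=G4&G3=1&0=0 G2=G0|G1=1|0=1 G3=0(const) G4=1(const) -> 10101
State from step 5 equals state from step 1 -> cycle length 4

Answer: 4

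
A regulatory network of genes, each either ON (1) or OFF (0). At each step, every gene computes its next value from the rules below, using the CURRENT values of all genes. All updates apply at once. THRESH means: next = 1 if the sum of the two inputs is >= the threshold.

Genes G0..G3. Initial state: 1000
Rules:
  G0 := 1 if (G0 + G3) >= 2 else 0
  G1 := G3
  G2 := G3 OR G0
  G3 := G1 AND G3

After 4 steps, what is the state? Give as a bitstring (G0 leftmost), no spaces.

Step 1: G0=(1+0>=2)=0 G1=G3=0 G2=G3|G0=0|1=1 G3=G1&G3=0&0=0 -> 0010
Step 2: G0=(0+0>=2)=0 G1=G3=0 G2=G3|G0=0|0=0 G3=G1&G3=0&0=0 -> 0000
Step 3: G0=(0+0>=2)=0 G1=G3=0 G2=G3|G0=0|0=0 G3=G1&G3=0&0=0 -> 0000
Step 4: G0=(0+0>=2)=0 G1=G3=0 G2=G3|G0=0|0=0 G3=G1&G3=0&0=0 -> 0000

0000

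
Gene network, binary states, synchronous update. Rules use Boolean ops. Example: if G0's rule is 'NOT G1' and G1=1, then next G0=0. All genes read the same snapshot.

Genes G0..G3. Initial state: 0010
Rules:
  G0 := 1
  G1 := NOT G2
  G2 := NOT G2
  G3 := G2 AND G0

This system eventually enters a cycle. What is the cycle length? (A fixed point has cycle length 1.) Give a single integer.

Answer: 2

Derivation:
Step 0: 0010
Step 1: G0=1(const) G1=NOT G2=NOT 1=0 G2=NOT G2=NOT 1=0 G3=G2&G0=1&0=0 -> 1000
Step 2: G0=1(const) G1=NOT G2=NOT 0=1 G2=NOT G2=NOT 0=1 G3=G2&G0=0&1=0 -> 1110
Step 3: G0=1(const) G1=NOT G2=NOT 1=0 G2=NOT G2=NOT 1=0 G3=G2&G0=1&1=1 -> 1001
Step 4: G0=1(const) G1=NOT G2=NOT 0=1 G2=NOT G2=NOT 0=1 G3=G2&G0=0&1=0 -> 1110
State from step 4 equals state from step 2 -> cycle length 2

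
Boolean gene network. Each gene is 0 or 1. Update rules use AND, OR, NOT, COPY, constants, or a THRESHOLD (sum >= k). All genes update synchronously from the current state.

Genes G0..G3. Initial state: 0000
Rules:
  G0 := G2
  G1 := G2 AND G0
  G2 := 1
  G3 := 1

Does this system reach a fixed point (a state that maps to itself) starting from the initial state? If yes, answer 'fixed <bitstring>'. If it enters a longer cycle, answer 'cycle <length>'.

Step 0: 0000
Step 1: G0=G2=0 G1=G2&G0=0&0=0 G2=1(const) G3=1(const) -> 0011
Step 2: G0=G2=1 G1=G2&G0=1&0=0 G2=1(const) G3=1(const) -> 1011
Step 3: G0=G2=1 G1=G2&G0=1&1=1 G2=1(const) G3=1(const) -> 1111
Step 4: G0=G2=1 G1=G2&G0=1&1=1 G2=1(const) G3=1(const) -> 1111
Fixed point reached at step 3: 1111

Answer: fixed 1111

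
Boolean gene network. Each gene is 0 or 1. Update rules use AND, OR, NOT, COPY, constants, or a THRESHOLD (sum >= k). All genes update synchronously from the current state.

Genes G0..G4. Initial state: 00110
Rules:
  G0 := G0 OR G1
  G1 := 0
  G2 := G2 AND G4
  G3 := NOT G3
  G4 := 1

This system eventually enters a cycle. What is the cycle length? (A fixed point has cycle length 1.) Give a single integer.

Step 0: 00110
Step 1: G0=G0|G1=0|0=0 G1=0(const) G2=G2&G4=1&0=0 G3=NOT G3=NOT 1=0 G4=1(const) -> 00001
Step 2: G0=G0|G1=0|0=0 G1=0(const) G2=G2&G4=0&1=0 G3=NOT G3=NOT 0=1 G4=1(const) -> 00011
Step 3: G0=G0|G1=0|0=0 G1=0(const) G2=G2&G4=0&1=0 G3=NOT G3=NOT 1=0 G4=1(const) -> 00001
State from step 3 equals state from step 1 -> cycle length 2

Answer: 2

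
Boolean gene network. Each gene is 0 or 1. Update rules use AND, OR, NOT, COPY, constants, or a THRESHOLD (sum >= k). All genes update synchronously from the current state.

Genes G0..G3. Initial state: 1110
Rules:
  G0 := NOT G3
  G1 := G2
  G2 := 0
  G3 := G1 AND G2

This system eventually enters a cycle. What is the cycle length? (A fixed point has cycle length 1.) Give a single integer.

Step 0: 1110
Step 1: G0=NOT G3=NOT 0=1 G1=G2=1 G2=0(const) G3=G1&G2=1&1=1 -> 1101
Step 2: G0=NOT G3=NOT 1=0 G1=G2=0 G2=0(const) G3=G1&G2=1&0=0 -> 0000
Step 3: G0=NOT G3=NOT 0=1 G1=G2=0 G2=0(const) G3=G1&G2=0&0=0 -> 1000
Step 4: G0=NOT G3=NOT 0=1 G1=G2=0 G2=0(const) G3=G1&G2=0&0=0 -> 1000
State from step 4 equals state from step 3 -> cycle length 1

Answer: 1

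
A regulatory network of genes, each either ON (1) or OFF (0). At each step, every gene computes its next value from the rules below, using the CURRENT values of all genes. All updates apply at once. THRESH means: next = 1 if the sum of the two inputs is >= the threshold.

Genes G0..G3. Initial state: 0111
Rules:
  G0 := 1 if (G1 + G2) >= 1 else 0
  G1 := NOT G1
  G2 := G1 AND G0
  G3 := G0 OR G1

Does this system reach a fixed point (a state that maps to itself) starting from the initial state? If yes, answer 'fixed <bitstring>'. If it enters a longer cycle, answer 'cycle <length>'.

Step 0: 0111
Step 1: G0=(1+1>=1)=1 G1=NOT G1=NOT 1=0 G2=G1&G0=1&0=0 G3=G0|G1=0|1=1 -> 1001
Step 2: G0=(0+0>=1)=0 G1=NOT G1=NOT 0=1 G2=G1&G0=0&1=0 G3=G0|G1=1|0=1 -> 0101
Step 3: G0=(1+0>=1)=1 G1=NOT G1=NOT 1=0 G2=G1&G0=1&0=0 G3=G0|G1=0|1=1 -> 1001
Cycle of length 2 starting at step 1 -> no fixed point

Answer: cycle 2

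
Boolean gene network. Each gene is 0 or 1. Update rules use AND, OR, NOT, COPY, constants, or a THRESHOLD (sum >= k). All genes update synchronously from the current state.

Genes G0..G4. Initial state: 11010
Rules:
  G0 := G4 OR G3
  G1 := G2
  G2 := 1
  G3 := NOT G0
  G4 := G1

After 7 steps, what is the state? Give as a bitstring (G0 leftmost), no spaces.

Step 1: G0=G4|G3=0|1=1 G1=G2=0 G2=1(const) G3=NOT G0=NOT 1=0 G4=G1=1 -> 10101
Step 2: G0=G4|G3=1|0=1 G1=G2=1 G2=1(const) G3=NOT G0=NOT 1=0 G4=G1=0 -> 11100
Step 3: G0=G4|G3=0|0=0 G1=G2=1 G2=1(const) G3=NOT G0=NOT 1=0 G4=G1=1 -> 01101
Step 4: G0=G4|G3=1|0=1 G1=G2=1 G2=1(const) G3=NOT G0=NOT 0=1 G4=G1=1 -> 11111
Step 5: G0=G4|G3=1|1=1 G1=G2=1 G2=1(const) G3=NOT G0=NOT 1=0 G4=G1=1 -> 11101
Step 6: G0=G4|G3=1|0=1 G1=G2=1 G2=1(const) G3=NOT G0=NOT 1=0 G4=G1=1 -> 11101
Step 7: G0=G4|G3=1|0=1 G1=G2=1 G2=1(const) G3=NOT G0=NOT 1=0 G4=G1=1 -> 11101

11101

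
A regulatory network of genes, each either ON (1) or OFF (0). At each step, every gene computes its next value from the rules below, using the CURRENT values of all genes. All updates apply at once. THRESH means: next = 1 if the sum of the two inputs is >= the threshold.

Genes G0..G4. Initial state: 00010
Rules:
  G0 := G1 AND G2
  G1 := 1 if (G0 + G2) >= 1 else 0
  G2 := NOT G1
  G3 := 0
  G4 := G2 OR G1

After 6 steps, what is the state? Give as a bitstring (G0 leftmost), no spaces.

Step 1: G0=G1&G2=0&0=0 G1=(0+0>=1)=0 G2=NOT G1=NOT 0=1 G3=0(const) G4=G2|G1=0|0=0 -> 00100
Step 2: G0=G1&G2=0&1=0 G1=(0+1>=1)=1 G2=NOT G1=NOT 0=1 G3=0(const) G4=G2|G1=1|0=1 -> 01101
Step 3: G0=G1&G2=1&1=1 G1=(0+1>=1)=1 G2=NOT G1=NOT 1=0 G3=0(const) G4=G2|G1=1|1=1 -> 11001
Step 4: G0=G1&G2=1&0=0 G1=(1+0>=1)=1 G2=NOT G1=NOT 1=0 G3=0(const) G4=G2|G1=0|1=1 -> 01001
Step 5: G0=G1&G2=1&0=0 G1=(0+0>=1)=0 G2=NOT G1=NOT 1=0 G3=0(const) G4=G2|G1=0|1=1 -> 00001
Step 6: G0=G1&G2=0&0=0 G1=(0+0>=1)=0 G2=NOT G1=NOT 0=1 G3=0(const) G4=G2|G1=0|0=0 -> 00100

00100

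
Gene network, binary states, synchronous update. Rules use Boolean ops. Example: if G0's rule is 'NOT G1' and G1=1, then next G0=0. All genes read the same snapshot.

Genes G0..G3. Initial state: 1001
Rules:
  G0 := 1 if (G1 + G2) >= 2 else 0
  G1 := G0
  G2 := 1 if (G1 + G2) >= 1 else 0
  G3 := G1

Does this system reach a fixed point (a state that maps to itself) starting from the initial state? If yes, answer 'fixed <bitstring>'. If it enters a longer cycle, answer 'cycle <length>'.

Step 0: 1001
Step 1: G0=(0+0>=2)=0 G1=G0=1 G2=(0+0>=1)=0 G3=G1=0 -> 0100
Step 2: G0=(1+0>=2)=0 G1=G0=0 G2=(1+0>=1)=1 G3=G1=1 -> 0011
Step 3: G0=(0+1>=2)=0 G1=G0=0 G2=(0+1>=1)=1 G3=G1=0 -> 0010
Step 4: G0=(0+1>=2)=0 G1=G0=0 G2=(0+1>=1)=1 G3=G1=0 -> 0010
Fixed point reached at step 3: 0010

Answer: fixed 0010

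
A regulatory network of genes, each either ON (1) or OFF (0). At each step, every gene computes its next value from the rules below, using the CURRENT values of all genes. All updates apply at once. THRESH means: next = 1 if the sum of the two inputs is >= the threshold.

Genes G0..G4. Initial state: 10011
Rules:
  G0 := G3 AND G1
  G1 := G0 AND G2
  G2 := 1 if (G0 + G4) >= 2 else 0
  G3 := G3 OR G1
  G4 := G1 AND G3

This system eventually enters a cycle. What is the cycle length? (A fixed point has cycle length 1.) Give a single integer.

Step 0: 10011
Step 1: G0=G3&G1=1&0=0 G1=G0&G2=1&0=0 G2=(1+1>=2)=1 G3=G3|G1=1|0=1 G4=G1&G3=0&1=0 -> 00110
Step 2: G0=G3&G1=1&0=0 G1=G0&G2=0&1=0 G2=(0+0>=2)=0 G3=G3|G1=1|0=1 G4=G1&G3=0&1=0 -> 00010
Step 3: G0=G3&G1=1&0=0 G1=G0&G2=0&0=0 G2=(0+0>=2)=0 G3=G3|G1=1|0=1 G4=G1&G3=0&1=0 -> 00010
State from step 3 equals state from step 2 -> cycle length 1

Answer: 1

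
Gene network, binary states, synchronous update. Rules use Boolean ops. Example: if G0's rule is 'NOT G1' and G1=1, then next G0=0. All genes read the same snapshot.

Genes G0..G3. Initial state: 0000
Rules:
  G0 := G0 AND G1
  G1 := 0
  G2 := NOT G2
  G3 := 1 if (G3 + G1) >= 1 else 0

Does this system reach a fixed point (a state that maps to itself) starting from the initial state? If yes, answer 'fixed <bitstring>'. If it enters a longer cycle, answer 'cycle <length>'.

Answer: cycle 2

Derivation:
Step 0: 0000
Step 1: G0=G0&G1=0&0=0 G1=0(const) G2=NOT G2=NOT 0=1 G3=(0+0>=1)=0 -> 0010
Step 2: G0=G0&G1=0&0=0 G1=0(const) G2=NOT G2=NOT 1=0 G3=(0+0>=1)=0 -> 0000
Cycle of length 2 starting at step 0 -> no fixed point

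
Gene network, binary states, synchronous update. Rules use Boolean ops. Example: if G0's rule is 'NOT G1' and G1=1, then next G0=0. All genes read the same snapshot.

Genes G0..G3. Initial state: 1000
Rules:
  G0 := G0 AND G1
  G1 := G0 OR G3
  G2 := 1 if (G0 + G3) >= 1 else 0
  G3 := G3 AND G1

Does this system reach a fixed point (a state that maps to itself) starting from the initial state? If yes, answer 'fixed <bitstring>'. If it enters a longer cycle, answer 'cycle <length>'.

Step 0: 1000
Step 1: G0=G0&G1=1&0=0 G1=G0|G3=1|0=1 G2=(1+0>=1)=1 G3=G3&G1=0&0=0 -> 0110
Step 2: G0=G0&G1=0&1=0 G1=G0|G3=0|0=0 G2=(0+0>=1)=0 G3=G3&G1=0&1=0 -> 0000
Step 3: G0=G0&G1=0&0=0 G1=G0|G3=0|0=0 G2=(0+0>=1)=0 G3=G3&G1=0&0=0 -> 0000
Fixed point reached at step 2: 0000

Answer: fixed 0000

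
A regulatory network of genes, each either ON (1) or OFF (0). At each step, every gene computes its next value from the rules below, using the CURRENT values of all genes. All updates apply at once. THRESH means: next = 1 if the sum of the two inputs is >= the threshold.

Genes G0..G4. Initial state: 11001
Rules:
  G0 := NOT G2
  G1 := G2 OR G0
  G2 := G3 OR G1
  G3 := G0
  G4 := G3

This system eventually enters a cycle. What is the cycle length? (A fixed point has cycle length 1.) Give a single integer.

Answer: 1

Derivation:
Step 0: 11001
Step 1: G0=NOT G2=NOT 0=1 G1=G2|G0=0|1=1 G2=G3|G1=0|1=1 G3=G0=1 G4=G3=0 -> 11110
Step 2: G0=NOT G2=NOT 1=0 G1=G2|G0=1|1=1 G2=G3|G1=1|1=1 G3=G0=1 G4=G3=1 -> 01111
Step 3: G0=NOT G2=NOT 1=0 G1=G2|G0=1|0=1 G2=G3|G1=1|1=1 G3=G0=0 G4=G3=1 -> 01101
Step 4: G0=NOT G2=NOT 1=0 G1=G2|G0=1|0=1 G2=G3|G1=0|1=1 G3=G0=0 G4=G3=0 -> 01100
Step 5: G0=NOT G2=NOT 1=0 G1=G2|G0=1|0=1 G2=G3|G1=0|1=1 G3=G0=0 G4=G3=0 -> 01100
State from step 5 equals state from step 4 -> cycle length 1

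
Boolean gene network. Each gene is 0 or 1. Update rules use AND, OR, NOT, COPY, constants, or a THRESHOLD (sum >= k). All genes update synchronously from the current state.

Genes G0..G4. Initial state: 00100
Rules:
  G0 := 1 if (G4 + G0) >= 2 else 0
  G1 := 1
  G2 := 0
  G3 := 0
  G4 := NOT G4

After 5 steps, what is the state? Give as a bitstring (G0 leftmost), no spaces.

Step 1: G0=(0+0>=2)=0 G1=1(const) G2=0(const) G3=0(const) G4=NOT G4=NOT 0=1 -> 01001
Step 2: G0=(1+0>=2)=0 G1=1(const) G2=0(const) G3=0(const) G4=NOT G4=NOT 1=0 -> 01000
Step 3: G0=(0+0>=2)=0 G1=1(const) G2=0(const) G3=0(const) G4=NOT G4=NOT 0=1 -> 01001
Step 4: G0=(1+0>=2)=0 G1=1(const) G2=0(const) G3=0(const) G4=NOT G4=NOT 1=0 -> 01000
Step 5: G0=(0+0>=2)=0 G1=1(const) G2=0(const) G3=0(const) G4=NOT G4=NOT 0=1 -> 01001

01001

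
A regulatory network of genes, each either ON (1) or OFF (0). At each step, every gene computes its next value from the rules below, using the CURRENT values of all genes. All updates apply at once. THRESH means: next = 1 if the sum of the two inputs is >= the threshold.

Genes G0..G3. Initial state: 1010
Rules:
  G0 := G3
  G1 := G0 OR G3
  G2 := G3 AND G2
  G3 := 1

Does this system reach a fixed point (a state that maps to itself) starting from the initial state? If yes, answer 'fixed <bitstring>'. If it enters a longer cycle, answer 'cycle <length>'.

Answer: fixed 1101

Derivation:
Step 0: 1010
Step 1: G0=G3=0 G1=G0|G3=1|0=1 G2=G3&G2=0&1=0 G3=1(const) -> 0101
Step 2: G0=G3=1 G1=G0|G3=0|1=1 G2=G3&G2=1&0=0 G3=1(const) -> 1101
Step 3: G0=G3=1 G1=G0|G3=1|1=1 G2=G3&G2=1&0=0 G3=1(const) -> 1101
Fixed point reached at step 2: 1101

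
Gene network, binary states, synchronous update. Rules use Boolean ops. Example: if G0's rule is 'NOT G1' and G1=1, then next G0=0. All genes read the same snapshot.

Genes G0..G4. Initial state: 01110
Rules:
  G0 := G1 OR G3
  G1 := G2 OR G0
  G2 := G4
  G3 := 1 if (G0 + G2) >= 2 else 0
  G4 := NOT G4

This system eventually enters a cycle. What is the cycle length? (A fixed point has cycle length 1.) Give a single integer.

Step 0: 01110
Step 1: G0=G1|G3=1|1=1 G1=G2|G0=1|0=1 G2=G4=0 G3=(0+1>=2)=0 G4=NOT G4=NOT 0=1 -> 11001
Step 2: G0=G1|G3=1|0=1 G1=G2|G0=0|1=1 G2=G4=1 G3=(1+0>=2)=0 G4=NOT G4=NOT 1=0 -> 11100
Step 3: G0=G1|G3=1|0=1 G1=G2|G0=1|1=1 G2=G4=0 G3=(1+1>=2)=1 G4=NOT G4=NOT 0=1 -> 11011
Step 4: G0=G1|G3=1|1=1 G1=G2|G0=0|1=1 G2=G4=1 G3=(1+0>=2)=0 G4=NOT G4=NOT 1=0 -> 11100
State from step 4 equals state from step 2 -> cycle length 2

Answer: 2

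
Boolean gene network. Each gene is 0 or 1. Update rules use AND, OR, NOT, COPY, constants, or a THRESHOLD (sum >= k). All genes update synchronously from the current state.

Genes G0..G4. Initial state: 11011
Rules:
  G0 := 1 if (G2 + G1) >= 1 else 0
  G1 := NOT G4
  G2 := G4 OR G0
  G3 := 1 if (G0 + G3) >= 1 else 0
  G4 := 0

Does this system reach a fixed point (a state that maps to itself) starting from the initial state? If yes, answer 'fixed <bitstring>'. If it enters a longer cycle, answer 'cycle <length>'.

Step 0: 11011
Step 1: G0=(0+1>=1)=1 G1=NOT G4=NOT 1=0 G2=G4|G0=1|1=1 G3=(1+1>=1)=1 G4=0(const) -> 10110
Step 2: G0=(1+0>=1)=1 G1=NOT G4=NOT 0=1 G2=G4|G0=0|1=1 G3=(1+1>=1)=1 G4=0(const) -> 11110
Step 3: G0=(1+1>=1)=1 G1=NOT G4=NOT 0=1 G2=G4|G0=0|1=1 G3=(1+1>=1)=1 G4=0(const) -> 11110
Fixed point reached at step 2: 11110

Answer: fixed 11110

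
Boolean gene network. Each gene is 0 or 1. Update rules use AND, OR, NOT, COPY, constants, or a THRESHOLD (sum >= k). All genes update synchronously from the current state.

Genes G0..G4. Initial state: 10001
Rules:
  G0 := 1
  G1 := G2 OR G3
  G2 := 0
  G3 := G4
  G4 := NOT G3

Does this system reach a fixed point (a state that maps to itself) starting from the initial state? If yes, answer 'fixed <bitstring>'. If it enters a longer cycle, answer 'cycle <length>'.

Answer: cycle 4

Derivation:
Step 0: 10001
Step 1: G0=1(const) G1=G2|G3=0|0=0 G2=0(const) G3=G4=1 G4=NOT G3=NOT 0=1 -> 10011
Step 2: G0=1(const) G1=G2|G3=0|1=1 G2=0(const) G3=G4=1 G4=NOT G3=NOT 1=0 -> 11010
Step 3: G0=1(const) G1=G2|G3=0|1=1 G2=0(const) G3=G4=0 G4=NOT G3=NOT 1=0 -> 11000
Step 4: G0=1(const) G1=G2|G3=0|0=0 G2=0(const) G3=G4=0 G4=NOT G3=NOT 0=1 -> 10001
Cycle of length 4 starting at step 0 -> no fixed point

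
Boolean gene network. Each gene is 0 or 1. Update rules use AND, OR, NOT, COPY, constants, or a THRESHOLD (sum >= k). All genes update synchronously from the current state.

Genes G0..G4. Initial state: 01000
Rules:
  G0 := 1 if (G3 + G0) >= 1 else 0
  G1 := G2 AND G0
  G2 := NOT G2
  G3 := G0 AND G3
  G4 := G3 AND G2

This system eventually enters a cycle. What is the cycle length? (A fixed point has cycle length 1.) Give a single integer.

Step 0: 01000
Step 1: G0=(0+0>=1)=0 G1=G2&G0=0&0=0 G2=NOT G2=NOT 0=1 G3=G0&G3=0&0=0 G4=G3&G2=0&0=0 -> 00100
Step 2: G0=(0+0>=1)=0 G1=G2&G0=1&0=0 G2=NOT G2=NOT 1=0 G3=G0&G3=0&0=0 G4=G3&G2=0&1=0 -> 00000
Step 3: G0=(0+0>=1)=0 G1=G2&G0=0&0=0 G2=NOT G2=NOT 0=1 G3=G0&G3=0&0=0 G4=G3&G2=0&0=0 -> 00100
State from step 3 equals state from step 1 -> cycle length 2

Answer: 2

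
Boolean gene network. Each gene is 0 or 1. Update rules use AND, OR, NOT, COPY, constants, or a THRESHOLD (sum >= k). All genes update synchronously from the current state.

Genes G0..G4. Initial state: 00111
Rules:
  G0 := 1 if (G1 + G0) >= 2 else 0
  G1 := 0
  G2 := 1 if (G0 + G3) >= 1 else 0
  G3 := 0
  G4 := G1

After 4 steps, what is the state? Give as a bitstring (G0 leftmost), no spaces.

Step 1: G0=(0+0>=2)=0 G1=0(const) G2=(0+1>=1)=1 G3=0(const) G4=G1=0 -> 00100
Step 2: G0=(0+0>=2)=0 G1=0(const) G2=(0+0>=1)=0 G3=0(const) G4=G1=0 -> 00000
Step 3: G0=(0+0>=2)=0 G1=0(const) G2=(0+0>=1)=0 G3=0(const) G4=G1=0 -> 00000
Step 4: G0=(0+0>=2)=0 G1=0(const) G2=(0+0>=1)=0 G3=0(const) G4=G1=0 -> 00000

00000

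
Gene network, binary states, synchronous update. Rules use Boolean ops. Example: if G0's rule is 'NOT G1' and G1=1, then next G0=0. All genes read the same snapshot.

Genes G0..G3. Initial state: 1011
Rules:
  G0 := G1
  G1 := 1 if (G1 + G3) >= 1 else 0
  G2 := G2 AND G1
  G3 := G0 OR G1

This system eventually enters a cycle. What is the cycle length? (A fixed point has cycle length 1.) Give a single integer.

Answer: 1

Derivation:
Step 0: 1011
Step 1: G0=G1=0 G1=(0+1>=1)=1 G2=G2&G1=1&0=0 G3=G0|G1=1|0=1 -> 0101
Step 2: G0=G1=1 G1=(1+1>=1)=1 G2=G2&G1=0&1=0 G3=G0|G1=0|1=1 -> 1101
Step 3: G0=G1=1 G1=(1+1>=1)=1 G2=G2&G1=0&1=0 G3=G0|G1=1|1=1 -> 1101
State from step 3 equals state from step 2 -> cycle length 1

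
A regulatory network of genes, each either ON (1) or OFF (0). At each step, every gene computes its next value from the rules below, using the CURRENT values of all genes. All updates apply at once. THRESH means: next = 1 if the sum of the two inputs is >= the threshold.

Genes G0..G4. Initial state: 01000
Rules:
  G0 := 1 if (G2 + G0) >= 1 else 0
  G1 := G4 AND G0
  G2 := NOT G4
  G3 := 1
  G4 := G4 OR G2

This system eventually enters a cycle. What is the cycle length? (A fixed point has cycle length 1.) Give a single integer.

Answer: 1

Derivation:
Step 0: 01000
Step 1: G0=(0+0>=1)=0 G1=G4&G0=0&0=0 G2=NOT G4=NOT 0=1 G3=1(const) G4=G4|G2=0|0=0 -> 00110
Step 2: G0=(1+0>=1)=1 G1=G4&G0=0&0=0 G2=NOT G4=NOT 0=1 G3=1(const) G4=G4|G2=0|1=1 -> 10111
Step 3: G0=(1+1>=1)=1 G1=G4&G0=1&1=1 G2=NOT G4=NOT 1=0 G3=1(const) G4=G4|G2=1|1=1 -> 11011
Step 4: G0=(0+1>=1)=1 G1=G4&G0=1&1=1 G2=NOT G4=NOT 1=0 G3=1(const) G4=G4|G2=1|0=1 -> 11011
State from step 4 equals state from step 3 -> cycle length 1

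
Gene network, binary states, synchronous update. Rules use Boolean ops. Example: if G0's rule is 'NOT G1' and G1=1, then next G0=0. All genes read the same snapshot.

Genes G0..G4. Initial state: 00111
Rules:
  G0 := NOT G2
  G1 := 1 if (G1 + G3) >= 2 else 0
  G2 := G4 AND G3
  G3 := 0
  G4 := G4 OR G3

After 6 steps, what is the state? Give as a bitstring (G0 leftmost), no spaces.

Step 1: G0=NOT G2=NOT 1=0 G1=(0+1>=2)=0 G2=G4&G3=1&1=1 G3=0(const) G4=G4|G3=1|1=1 -> 00101
Step 2: G0=NOT G2=NOT 1=0 G1=(0+0>=2)=0 G2=G4&G3=1&0=0 G3=0(const) G4=G4|G3=1|0=1 -> 00001
Step 3: G0=NOT G2=NOT 0=1 G1=(0+0>=2)=0 G2=G4&G3=1&0=0 G3=0(const) G4=G4|G3=1|0=1 -> 10001
Step 4: G0=NOT G2=NOT 0=1 G1=(0+0>=2)=0 G2=G4&G3=1&0=0 G3=0(const) G4=G4|G3=1|0=1 -> 10001
Step 5: G0=NOT G2=NOT 0=1 G1=(0+0>=2)=0 G2=G4&G3=1&0=0 G3=0(const) G4=G4|G3=1|0=1 -> 10001
Step 6: G0=NOT G2=NOT 0=1 G1=(0+0>=2)=0 G2=G4&G3=1&0=0 G3=0(const) G4=G4|G3=1|0=1 -> 10001

10001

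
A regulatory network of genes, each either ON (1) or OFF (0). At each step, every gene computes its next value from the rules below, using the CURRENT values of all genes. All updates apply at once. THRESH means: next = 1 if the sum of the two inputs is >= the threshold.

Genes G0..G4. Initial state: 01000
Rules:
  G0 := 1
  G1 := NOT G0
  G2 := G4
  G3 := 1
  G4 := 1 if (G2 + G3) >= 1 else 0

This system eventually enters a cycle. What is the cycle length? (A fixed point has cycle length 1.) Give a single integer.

Step 0: 01000
Step 1: G0=1(const) G1=NOT G0=NOT 0=1 G2=G4=0 G3=1(const) G4=(0+0>=1)=0 -> 11010
Step 2: G0=1(const) G1=NOT G0=NOT 1=0 G2=G4=0 G3=1(const) G4=(0+1>=1)=1 -> 10011
Step 3: G0=1(const) G1=NOT G0=NOT 1=0 G2=G4=1 G3=1(const) G4=(0+1>=1)=1 -> 10111
Step 4: G0=1(const) G1=NOT G0=NOT 1=0 G2=G4=1 G3=1(const) G4=(1+1>=1)=1 -> 10111
State from step 4 equals state from step 3 -> cycle length 1

Answer: 1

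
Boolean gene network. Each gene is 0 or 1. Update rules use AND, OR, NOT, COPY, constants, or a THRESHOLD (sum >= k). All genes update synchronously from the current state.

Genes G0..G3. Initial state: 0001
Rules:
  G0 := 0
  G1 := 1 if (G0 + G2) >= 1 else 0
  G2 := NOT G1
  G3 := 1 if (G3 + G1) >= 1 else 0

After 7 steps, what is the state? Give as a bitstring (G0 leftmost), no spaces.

Step 1: G0=0(const) G1=(0+0>=1)=0 G2=NOT G1=NOT 0=1 G3=(1+0>=1)=1 -> 0011
Step 2: G0=0(const) G1=(0+1>=1)=1 G2=NOT G1=NOT 0=1 G3=(1+0>=1)=1 -> 0111
Step 3: G0=0(const) G1=(0+1>=1)=1 G2=NOT G1=NOT 1=0 G3=(1+1>=1)=1 -> 0101
Step 4: G0=0(const) G1=(0+0>=1)=0 G2=NOT G1=NOT 1=0 G3=(1+1>=1)=1 -> 0001
Step 5: G0=0(const) G1=(0+0>=1)=0 G2=NOT G1=NOT 0=1 G3=(1+0>=1)=1 -> 0011
Step 6: G0=0(const) G1=(0+1>=1)=1 G2=NOT G1=NOT 0=1 G3=(1+0>=1)=1 -> 0111
Step 7: G0=0(const) G1=(0+1>=1)=1 G2=NOT G1=NOT 1=0 G3=(1+1>=1)=1 -> 0101

0101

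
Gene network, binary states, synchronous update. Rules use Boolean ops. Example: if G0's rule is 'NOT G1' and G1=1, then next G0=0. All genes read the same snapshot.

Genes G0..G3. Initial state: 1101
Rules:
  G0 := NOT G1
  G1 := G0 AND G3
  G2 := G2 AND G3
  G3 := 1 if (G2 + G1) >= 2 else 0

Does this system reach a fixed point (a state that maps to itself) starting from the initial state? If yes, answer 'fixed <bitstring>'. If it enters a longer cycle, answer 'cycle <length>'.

Step 0: 1101
Step 1: G0=NOT G1=NOT 1=0 G1=G0&G3=1&1=1 G2=G2&G3=0&1=0 G3=(0+1>=2)=0 -> 0100
Step 2: G0=NOT G1=NOT 1=0 G1=G0&G3=0&0=0 G2=G2&G3=0&0=0 G3=(0+1>=2)=0 -> 0000
Step 3: G0=NOT G1=NOT 0=1 G1=G0&G3=0&0=0 G2=G2&G3=0&0=0 G3=(0+0>=2)=0 -> 1000
Step 4: G0=NOT G1=NOT 0=1 G1=G0&G3=1&0=0 G2=G2&G3=0&0=0 G3=(0+0>=2)=0 -> 1000
Fixed point reached at step 3: 1000

Answer: fixed 1000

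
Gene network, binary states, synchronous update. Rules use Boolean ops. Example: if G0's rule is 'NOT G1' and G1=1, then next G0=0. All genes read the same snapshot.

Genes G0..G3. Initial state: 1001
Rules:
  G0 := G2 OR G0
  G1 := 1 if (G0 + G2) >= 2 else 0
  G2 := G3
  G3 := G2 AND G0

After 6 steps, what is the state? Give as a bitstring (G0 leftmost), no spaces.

Step 1: G0=G2|G0=0|1=1 G1=(1+0>=2)=0 G2=G3=1 G3=G2&G0=0&1=0 -> 1010
Step 2: G0=G2|G0=1|1=1 G1=(1+1>=2)=1 G2=G3=0 G3=G2&G0=1&1=1 -> 1101
Step 3: G0=G2|G0=0|1=1 G1=(1+0>=2)=0 G2=G3=1 G3=G2&G0=0&1=0 -> 1010
Step 4: G0=G2|G0=1|1=1 G1=(1+1>=2)=1 G2=G3=0 G3=G2&G0=1&1=1 -> 1101
Step 5: G0=G2|G0=0|1=1 G1=(1+0>=2)=0 G2=G3=1 G3=G2&G0=0&1=0 -> 1010
Step 6: G0=G2|G0=1|1=1 G1=(1+1>=2)=1 G2=G3=0 G3=G2&G0=1&1=1 -> 1101

1101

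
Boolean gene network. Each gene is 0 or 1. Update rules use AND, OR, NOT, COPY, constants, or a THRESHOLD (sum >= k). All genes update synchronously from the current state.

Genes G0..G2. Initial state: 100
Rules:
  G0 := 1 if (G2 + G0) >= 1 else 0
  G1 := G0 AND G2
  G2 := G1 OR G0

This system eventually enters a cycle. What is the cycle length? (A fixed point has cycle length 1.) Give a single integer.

Step 0: 100
Step 1: G0=(0+1>=1)=1 G1=G0&G2=1&0=0 G2=G1|G0=0|1=1 -> 101
Step 2: G0=(1+1>=1)=1 G1=G0&G2=1&1=1 G2=G1|G0=0|1=1 -> 111
Step 3: G0=(1+1>=1)=1 G1=G0&G2=1&1=1 G2=G1|G0=1|1=1 -> 111
State from step 3 equals state from step 2 -> cycle length 1

Answer: 1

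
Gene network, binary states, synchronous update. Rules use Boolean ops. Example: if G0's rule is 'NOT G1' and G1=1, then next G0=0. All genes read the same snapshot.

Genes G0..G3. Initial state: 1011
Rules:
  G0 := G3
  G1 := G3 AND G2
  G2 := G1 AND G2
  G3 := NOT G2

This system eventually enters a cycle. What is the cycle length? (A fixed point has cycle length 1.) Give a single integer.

Answer: 1

Derivation:
Step 0: 1011
Step 1: G0=G3=1 G1=G3&G2=1&1=1 G2=G1&G2=0&1=0 G3=NOT G2=NOT 1=0 -> 1100
Step 2: G0=G3=0 G1=G3&G2=0&0=0 G2=G1&G2=1&0=0 G3=NOT G2=NOT 0=1 -> 0001
Step 3: G0=G3=1 G1=G3&G2=1&0=0 G2=G1&G2=0&0=0 G3=NOT G2=NOT 0=1 -> 1001
Step 4: G0=G3=1 G1=G3&G2=1&0=0 G2=G1&G2=0&0=0 G3=NOT G2=NOT 0=1 -> 1001
State from step 4 equals state from step 3 -> cycle length 1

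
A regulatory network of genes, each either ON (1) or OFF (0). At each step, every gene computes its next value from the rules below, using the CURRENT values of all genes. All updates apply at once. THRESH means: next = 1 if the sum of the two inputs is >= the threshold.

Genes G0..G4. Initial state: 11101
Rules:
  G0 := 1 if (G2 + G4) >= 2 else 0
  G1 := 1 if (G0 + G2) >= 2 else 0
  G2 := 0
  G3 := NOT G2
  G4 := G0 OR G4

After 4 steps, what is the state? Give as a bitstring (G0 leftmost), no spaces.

Step 1: G0=(1+1>=2)=1 G1=(1+1>=2)=1 G2=0(const) G3=NOT G2=NOT 1=0 G4=G0|G4=1|1=1 -> 11001
Step 2: G0=(0+1>=2)=0 G1=(1+0>=2)=0 G2=0(const) G3=NOT G2=NOT 0=1 G4=G0|G4=1|1=1 -> 00011
Step 3: G0=(0+1>=2)=0 G1=(0+0>=2)=0 G2=0(const) G3=NOT G2=NOT 0=1 G4=G0|G4=0|1=1 -> 00011
Step 4: G0=(0+1>=2)=0 G1=(0+0>=2)=0 G2=0(const) G3=NOT G2=NOT 0=1 G4=G0|G4=0|1=1 -> 00011

00011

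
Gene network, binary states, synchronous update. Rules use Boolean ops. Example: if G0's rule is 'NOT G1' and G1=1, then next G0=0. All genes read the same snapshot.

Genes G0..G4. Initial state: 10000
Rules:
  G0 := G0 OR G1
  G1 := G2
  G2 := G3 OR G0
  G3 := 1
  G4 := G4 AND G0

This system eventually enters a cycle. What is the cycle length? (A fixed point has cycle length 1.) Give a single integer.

Step 0: 10000
Step 1: G0=G0|G1=1|0=1 G1=G2=0 G2=G3|G0=0|1=1 G3=1(const) G4=G4&G0=0&1=0 -> 10110
Step 2: G0=G0|G1=1|0=1 G1=G2=1 G2=G3|G0=1|1=1 G3=1(const) G4=G4&G0=0&1=0 -> 11110
Step 3: G0=G0|G1=1|1=1 G1=G2=1 G2=G3|G0=1|1=1 G3=1(const) G4=G4&G0=0&1=0 -> 11110
State from step 3 equals state from step 2 -> cycle length 1

Answer: 1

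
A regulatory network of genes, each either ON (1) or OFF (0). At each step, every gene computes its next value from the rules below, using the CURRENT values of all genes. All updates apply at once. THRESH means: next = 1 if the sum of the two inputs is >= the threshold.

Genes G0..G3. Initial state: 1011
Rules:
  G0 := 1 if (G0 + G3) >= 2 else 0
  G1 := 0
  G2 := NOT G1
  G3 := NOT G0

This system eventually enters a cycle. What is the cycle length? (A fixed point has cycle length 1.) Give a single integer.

Step 0: 1011
Step 1: G0=(1+1>=2)=1 G1=0(const) G2=NOT G1=NOT 0=1 G3=NOT G0=NOT 1=0 -> 1010
Step 2: G0=(1+0>=2)=0 G1=0(const) G2=NOT G1=NOT 0=1 G3=NOT G0=NOT 1=0 -> 0010
Step 3: G0=(0+0>=2)=0 G1=0(const) G2=NOT G1=NOT 0=1 G3=NOT G0=NOT 0=1 -> 0011
Step 4: G0=(0+1>=2)=0 G1=0(const) G2=NOT G1=NOT 0=1 G3=NOT G0=NOT 0=1 -> 0011
State from step 4 equals state from step 3 -> cycle length 1

Answer: 1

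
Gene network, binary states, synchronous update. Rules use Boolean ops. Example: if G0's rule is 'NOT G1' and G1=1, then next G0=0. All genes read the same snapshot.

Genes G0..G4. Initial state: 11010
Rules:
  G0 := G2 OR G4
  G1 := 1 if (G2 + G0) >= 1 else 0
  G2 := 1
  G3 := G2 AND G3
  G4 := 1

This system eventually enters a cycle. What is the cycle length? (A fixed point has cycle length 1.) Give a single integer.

Step 0: 11010
Step 1: G0=G2|G4=0|0=0 G1=(0+1>=1)=1 G2=1(const) G3=G2&G3=0&1=0 G4=1(const) -> 01101
Step 2: G0=G2|G4=1|1=1 G1=(1+0>=1)=1 G2=1(const) G3=G2&G3=1&0=0 G4=1(const) -> 11101
Step 3: G0=G2|G4=1|1=1 G1=(1+1>=1)=1 G2=1(const) G3=G2&G3=1&0=0 G4=1(const) -> 11101
State from step 3 equals state from step 2 -> cycle length 1

Answer: 1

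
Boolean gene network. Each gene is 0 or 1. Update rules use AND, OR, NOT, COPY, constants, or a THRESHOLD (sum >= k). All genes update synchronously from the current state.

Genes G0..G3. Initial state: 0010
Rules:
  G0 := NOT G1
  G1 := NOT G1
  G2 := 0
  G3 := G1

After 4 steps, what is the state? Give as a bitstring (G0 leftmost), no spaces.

Step 1: G0=NOT G1=NOT 0=1 G1=NOT G1=NOT 0=1 G2=0(const) G3=G1=0 -> 1100
Step 2: G0=NOT G1=NOT 1=0 G1=NOT G1=NOT 1=0 G2=0(const) G3=G1=1 -> 0001
Step 3: G0=NOT G1=NOT 0=1 G1=NOT G1=NOT 0=1 G2=0(const) G3=G1=0 -> 1100
Step 4: G0=NOT G1=NOT 1=0 G1=NOT G1=NOT 1=0 G2=0(const) G3=G1=1 -> 0001

0001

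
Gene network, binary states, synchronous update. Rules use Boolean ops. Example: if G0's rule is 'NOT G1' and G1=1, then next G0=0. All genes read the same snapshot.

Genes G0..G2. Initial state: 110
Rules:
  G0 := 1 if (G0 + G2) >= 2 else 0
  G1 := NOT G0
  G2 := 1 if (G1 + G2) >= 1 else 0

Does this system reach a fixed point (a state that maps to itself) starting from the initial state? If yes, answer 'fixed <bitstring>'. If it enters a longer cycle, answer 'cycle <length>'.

Answer: fixed 011

Derivation:
Step 0: 110
Step 1: G0=(1+0>=2)=0 G1=NOT G0=NOT 1=0 G2=(1+0>=1)=1 -> 001
Step 2: G0=(0+1>=2)=0 G1=NOT G0=NOT 0=1 G2=(0+1>=1)=1 -> 011
Step 3: G0=(0+1>=2)=0 G1=NOT G0=NOT 0=1 G2=(1+1>=1)=1 -> 011
Fixed point reached at step 2: 011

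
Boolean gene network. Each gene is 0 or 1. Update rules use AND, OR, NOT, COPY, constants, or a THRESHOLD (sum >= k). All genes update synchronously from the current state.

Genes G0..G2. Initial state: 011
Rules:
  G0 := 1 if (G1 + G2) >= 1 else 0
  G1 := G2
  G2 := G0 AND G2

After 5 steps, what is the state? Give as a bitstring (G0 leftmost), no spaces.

Step 1: G0=(1+1>=1)=1 G1=G2=1 G2=G0&G2=0&1=0 -> 110
Step 2: G0=(1+0>=1)=1 G1=G2=0 G2=G0&G2=1&0=0 -> 100
Step 3: G0=(0+0>=1)=0 G1=G2=0 G2=G0&G2=1&0=0 -> 000
Step 4: G0=(0+0>=1)=0 G1=G2=0 G2=G0&G2=0&0=0 -> 000
Step 5: G0=(0+0>=1)=0 G1=G2=0 G2=G0&G2=0&0=0 -> 000

000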